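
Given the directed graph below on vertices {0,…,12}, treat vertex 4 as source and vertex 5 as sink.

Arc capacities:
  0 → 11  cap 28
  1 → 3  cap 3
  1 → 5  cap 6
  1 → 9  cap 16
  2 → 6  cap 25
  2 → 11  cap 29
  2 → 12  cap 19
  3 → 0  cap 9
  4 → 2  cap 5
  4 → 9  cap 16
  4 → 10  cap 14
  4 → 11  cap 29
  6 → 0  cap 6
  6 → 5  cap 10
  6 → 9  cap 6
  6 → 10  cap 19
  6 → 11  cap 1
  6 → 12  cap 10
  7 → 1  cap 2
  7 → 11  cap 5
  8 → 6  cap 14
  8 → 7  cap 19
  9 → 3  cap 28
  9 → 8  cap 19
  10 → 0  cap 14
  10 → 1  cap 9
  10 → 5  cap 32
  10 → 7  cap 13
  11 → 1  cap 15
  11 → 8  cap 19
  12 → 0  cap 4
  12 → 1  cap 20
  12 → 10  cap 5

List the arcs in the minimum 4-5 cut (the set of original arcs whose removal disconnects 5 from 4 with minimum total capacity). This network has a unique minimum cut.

Min-cut arcs: {(1,5), (4,2), (4,10), (8,6)} (total capacity 39)

augment #1: 4→10→5 push 14
augment #2: 4→2→6→5 push 5
augment #3: 4→11→1→5 push 6
augment #4: 4→9→8→6→5 push 5
augment #5: 4→9→8→6→10→5 push 9
max flow = 39; residual-reachable set from 4 gives S-side
cut edges (S→T): {(1,5), (4,2), (4,10), (8,6)} total cap 39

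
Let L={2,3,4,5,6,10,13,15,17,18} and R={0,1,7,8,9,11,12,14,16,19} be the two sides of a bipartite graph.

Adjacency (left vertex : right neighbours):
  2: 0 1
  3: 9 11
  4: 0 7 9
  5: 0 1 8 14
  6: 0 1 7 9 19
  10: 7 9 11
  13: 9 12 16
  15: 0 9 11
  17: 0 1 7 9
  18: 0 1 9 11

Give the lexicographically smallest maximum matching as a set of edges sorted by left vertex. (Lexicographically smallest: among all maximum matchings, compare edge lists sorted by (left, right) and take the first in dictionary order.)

|M| = 8 (so the lex-smallest maximum matching has 8 edges)
process left vertices in ascending order; for each, take the smallest-labelled available neighbour that still permits 8 edges overall, or leave it unmatched if none does
lex-smallest matching: {2-0, 3-9, 4-7, 5-8, 6-19, 10-11, 13-12, 17-1}

Lex-smallest maximum matching: {(2,0), (3,9), (4,7), (5,8), (6,19), (10,11), (13,12), (17,1)}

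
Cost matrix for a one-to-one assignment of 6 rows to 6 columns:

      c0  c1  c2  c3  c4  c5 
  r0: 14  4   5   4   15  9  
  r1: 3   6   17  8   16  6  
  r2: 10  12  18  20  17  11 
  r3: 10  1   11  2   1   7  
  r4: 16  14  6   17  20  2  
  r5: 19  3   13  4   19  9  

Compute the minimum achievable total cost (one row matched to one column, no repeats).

optimal assignment: row0→col2 (cost 5), row1→col0 (cost 3), row2→col1 (cost 12), row3→col4 (cost 1), row4→col5 (cost 2), row5→col3 (cost 4)
total = 5 + 3 + 12 + 1 + 2 + 4 = 27

Minimum assignment cost: 27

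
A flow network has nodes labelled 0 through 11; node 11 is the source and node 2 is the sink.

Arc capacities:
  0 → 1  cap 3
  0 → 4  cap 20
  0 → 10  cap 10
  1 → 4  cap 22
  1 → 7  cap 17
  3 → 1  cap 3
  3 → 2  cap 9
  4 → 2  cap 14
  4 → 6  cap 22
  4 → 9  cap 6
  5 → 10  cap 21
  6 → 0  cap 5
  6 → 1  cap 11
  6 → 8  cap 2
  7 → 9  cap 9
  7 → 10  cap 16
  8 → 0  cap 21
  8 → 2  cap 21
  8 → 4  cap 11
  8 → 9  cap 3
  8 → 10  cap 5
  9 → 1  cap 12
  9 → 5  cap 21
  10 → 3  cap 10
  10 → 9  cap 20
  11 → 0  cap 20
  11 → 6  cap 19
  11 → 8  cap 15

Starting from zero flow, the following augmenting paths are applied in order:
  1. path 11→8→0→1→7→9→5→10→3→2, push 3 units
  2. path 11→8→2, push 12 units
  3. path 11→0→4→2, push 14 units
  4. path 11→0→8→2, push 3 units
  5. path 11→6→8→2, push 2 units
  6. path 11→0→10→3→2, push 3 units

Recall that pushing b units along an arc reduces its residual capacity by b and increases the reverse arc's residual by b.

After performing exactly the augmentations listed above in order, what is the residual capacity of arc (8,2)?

Residual capacity of (8,2): 4

after path 1 (11→8→0→1→7→9→5→10→3→2, push 3): res(8,2)=21
after path 2 (11→8→2, push 12): res(8,2)=9
after path 3 (11→0→4→2, push 14): res(8,2)=9
after path 4 (11→0→8→2, push 3): res(8,2)=6
after path 5 (11→6→8→2, push 2): res(8,2)=4
after path 6 (11→0→10→3→2, push 3): res(8,2)=4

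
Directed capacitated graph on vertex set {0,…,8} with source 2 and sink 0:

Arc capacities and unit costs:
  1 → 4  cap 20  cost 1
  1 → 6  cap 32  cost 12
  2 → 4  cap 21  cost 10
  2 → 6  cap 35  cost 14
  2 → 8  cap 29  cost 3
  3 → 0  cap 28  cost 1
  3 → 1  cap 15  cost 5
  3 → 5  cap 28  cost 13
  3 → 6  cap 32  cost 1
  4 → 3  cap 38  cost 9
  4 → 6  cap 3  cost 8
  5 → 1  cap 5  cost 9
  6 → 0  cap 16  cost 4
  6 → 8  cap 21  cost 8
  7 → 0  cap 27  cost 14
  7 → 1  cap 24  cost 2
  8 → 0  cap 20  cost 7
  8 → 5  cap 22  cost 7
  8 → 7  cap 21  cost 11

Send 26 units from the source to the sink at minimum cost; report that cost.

shortest-cost path #1: 2→8→0 push 20 @ unit cost 10 (adds 200)
shortest-cost path #2: 2→6→0 push 6 @ unit cost 18 (adds 108)
total cost = 308

Minimum cost for 26 units: 308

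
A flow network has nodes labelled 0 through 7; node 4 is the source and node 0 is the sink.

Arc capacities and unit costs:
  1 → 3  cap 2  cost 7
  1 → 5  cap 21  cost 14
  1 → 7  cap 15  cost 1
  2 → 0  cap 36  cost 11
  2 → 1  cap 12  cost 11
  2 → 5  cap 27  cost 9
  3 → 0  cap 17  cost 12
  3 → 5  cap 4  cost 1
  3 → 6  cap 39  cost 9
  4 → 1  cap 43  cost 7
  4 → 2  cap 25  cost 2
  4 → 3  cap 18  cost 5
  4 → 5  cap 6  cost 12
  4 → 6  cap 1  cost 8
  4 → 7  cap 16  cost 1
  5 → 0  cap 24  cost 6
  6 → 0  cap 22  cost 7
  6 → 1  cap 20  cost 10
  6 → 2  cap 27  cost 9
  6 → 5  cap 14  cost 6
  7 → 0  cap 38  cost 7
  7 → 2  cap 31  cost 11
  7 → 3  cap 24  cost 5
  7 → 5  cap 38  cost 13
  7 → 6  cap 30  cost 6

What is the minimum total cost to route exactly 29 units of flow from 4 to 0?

Minimum cost for 29 units: 293

shortest-cost path #1: 4→7→0 push 16 @ unit cost 8 (adds 128)
shortest-cost path #2: 4→3→5→0 push 4 @ unit cost 12 (adds 48)
shortest-cost path #3: 4→2→0 push 9 @ unit cost 13 (adds 117)
total cost = 293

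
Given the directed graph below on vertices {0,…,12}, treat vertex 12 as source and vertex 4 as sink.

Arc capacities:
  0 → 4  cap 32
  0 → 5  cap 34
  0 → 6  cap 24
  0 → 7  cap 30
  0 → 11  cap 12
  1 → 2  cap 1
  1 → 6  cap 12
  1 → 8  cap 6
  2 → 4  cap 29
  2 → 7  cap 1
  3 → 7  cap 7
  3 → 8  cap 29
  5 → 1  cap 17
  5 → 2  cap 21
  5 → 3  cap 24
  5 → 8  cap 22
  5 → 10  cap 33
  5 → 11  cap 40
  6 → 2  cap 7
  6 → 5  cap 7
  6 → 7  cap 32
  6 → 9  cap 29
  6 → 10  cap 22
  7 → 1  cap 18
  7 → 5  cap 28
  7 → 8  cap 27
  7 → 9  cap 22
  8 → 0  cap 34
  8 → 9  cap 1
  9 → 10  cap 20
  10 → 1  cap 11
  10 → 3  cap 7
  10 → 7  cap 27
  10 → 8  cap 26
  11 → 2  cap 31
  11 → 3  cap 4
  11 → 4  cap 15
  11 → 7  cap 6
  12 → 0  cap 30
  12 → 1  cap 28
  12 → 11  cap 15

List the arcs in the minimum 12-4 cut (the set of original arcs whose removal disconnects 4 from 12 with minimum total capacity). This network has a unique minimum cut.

Min-cut arcs: {(1,2), (1,6), (1,8), (12,0), (12,11)} (total capacity 64)

augment #1: 12→0→4 push 30
augment #2: 12→11→4 push 15
augment #3: 12→1→2→4 push 1
augment #4: 12→1→6→2→4 push 7
augment #5: 12→1→8→0→4 push 2
augment #6: 12→1→6→5→2→4 push 5
augment #7: 12→1→8→0→5→2→4 push 4
max flow = 64; residual-reachable set from 12 gives S-side
cut edges (S→T): {(1,2), (1,6), (1,8), (12,0), (12,11)} total cap 64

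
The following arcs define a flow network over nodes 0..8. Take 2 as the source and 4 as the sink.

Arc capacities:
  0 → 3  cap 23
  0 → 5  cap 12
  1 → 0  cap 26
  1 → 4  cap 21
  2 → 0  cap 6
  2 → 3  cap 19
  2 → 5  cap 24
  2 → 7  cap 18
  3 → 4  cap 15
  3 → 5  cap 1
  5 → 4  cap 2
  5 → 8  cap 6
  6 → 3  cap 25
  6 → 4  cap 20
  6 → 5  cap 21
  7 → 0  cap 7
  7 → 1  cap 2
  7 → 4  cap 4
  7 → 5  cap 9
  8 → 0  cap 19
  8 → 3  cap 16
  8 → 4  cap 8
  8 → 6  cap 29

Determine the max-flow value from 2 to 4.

Maximum flow value: 29

augment #1: 2→3→4 bottleneck 15, total now 15
augment #2: 2→5→4 bottleneck 2, total now 17
augment #3: 2→7→4 bottleneck 4, total now 21
augment #4: 2→5→8→4 bottleneck 6, total now 27
augment #5: 2→7→1→4 bottleneck 2, total now 29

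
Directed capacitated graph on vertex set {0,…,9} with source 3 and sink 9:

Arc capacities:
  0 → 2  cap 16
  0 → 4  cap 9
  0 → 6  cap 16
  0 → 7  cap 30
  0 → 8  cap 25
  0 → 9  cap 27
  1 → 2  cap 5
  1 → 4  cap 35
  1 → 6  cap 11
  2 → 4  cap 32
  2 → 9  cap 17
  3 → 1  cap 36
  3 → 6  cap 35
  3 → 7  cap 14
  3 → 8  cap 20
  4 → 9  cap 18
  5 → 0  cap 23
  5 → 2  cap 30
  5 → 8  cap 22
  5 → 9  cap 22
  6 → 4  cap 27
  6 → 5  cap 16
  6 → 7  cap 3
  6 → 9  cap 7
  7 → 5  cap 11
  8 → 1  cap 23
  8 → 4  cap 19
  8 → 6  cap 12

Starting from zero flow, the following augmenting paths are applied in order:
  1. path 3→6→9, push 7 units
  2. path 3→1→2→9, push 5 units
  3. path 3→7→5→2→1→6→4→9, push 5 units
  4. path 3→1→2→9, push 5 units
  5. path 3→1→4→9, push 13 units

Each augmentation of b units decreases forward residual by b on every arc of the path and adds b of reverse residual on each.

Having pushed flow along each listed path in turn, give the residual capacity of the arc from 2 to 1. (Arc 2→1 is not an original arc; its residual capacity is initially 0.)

Residual capacity of (2,1): 5

after path 1 (3→6→9, push 7): res(2,1)=0
after path 2 (3→1→2→9, push 5): res(2,1)=5
after path 3 (3→7→5→2→1→6→4→9, push 5): res(2,1)=0
after path 4 (3→1→2→9, push 5): res(2,1)=5
after path 5 (3→1→4→9, push 13): res(2,1)=5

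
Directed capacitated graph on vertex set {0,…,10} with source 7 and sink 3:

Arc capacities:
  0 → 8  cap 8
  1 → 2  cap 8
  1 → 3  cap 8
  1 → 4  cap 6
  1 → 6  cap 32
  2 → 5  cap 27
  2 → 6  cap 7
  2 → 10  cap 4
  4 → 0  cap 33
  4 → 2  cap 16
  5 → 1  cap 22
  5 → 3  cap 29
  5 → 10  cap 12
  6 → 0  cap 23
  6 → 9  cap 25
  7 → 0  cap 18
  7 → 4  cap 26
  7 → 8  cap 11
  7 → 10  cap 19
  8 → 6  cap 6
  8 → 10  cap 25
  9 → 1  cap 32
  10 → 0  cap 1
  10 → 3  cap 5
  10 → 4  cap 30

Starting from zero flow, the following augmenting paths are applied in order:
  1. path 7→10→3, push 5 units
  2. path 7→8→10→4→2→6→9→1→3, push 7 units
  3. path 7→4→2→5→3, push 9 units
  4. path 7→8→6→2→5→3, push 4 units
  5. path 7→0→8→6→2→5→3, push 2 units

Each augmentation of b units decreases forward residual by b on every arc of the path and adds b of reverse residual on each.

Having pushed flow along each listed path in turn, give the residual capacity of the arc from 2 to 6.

after path 1 (7→10→3, push 5): res(2,6)=7
after path 2 (7→8→10→4→2→6→9→1→3, push 7): res(2,6)=0
after path 3 (7→4→2→5→3, push 9): res(2,6)=0
after path 4 (7→8→6→2→5→3, push 4): res(2,6)=4
after path 5 (7→0→8→6→2→5→3, push 2): res(2,6)=6

Residual capacity of (2,6): 6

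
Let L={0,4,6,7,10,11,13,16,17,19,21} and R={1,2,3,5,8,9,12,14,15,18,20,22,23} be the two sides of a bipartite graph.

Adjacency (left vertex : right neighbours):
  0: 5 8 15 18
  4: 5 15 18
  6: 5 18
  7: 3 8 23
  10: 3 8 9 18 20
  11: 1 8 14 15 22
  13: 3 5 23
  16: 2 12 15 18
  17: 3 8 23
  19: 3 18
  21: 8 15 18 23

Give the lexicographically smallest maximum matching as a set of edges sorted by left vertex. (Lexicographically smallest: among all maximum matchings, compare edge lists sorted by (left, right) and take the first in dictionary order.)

Lex-smallest maximum matching: {(0,5), (4,15), (6,18), (7,3), (10,9), (11,1), (13,23), (16,2), (17,8)}

|M| = 9 (so the lex-smallest maximum matching has 9 edges)
process left vertices in ascending order; for each, take the smallest-labelled available neighbour that still permits 9 edges overall, or leave it unmatched if none does
lex-smallest matching: {0-5, 4-15, 6-18, 7-3, 10-9, 11-1, 13-23, 16-2, 17-8}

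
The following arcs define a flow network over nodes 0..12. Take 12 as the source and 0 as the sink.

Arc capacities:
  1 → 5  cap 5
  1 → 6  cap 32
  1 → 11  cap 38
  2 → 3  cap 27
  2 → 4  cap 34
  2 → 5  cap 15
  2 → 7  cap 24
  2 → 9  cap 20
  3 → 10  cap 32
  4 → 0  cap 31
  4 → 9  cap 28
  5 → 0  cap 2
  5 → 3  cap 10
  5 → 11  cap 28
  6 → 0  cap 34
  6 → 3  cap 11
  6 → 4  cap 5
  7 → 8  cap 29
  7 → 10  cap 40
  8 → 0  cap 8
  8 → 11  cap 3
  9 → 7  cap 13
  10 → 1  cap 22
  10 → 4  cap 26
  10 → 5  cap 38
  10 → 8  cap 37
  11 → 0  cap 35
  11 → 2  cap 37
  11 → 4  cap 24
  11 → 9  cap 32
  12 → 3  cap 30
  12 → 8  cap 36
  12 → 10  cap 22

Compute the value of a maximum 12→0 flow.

Maximum flow value: 63

augment #1: 12→8→0 bottleneck 8, total now 8
augment #2: 12→8→11→0 bottleneck 3, total now 11
augment #3: 12→10→4→0 bottleneck 22, total now 33
augment #4: 12→3→10→4→0 bottleneck 4, total now 37
augment #5: 12→3→10→5→0 bottleneck 2, total now 39
augment #6: 12→3→10→1→6→0 bottleneck 22, total now 61
augment #7: 12→3→10→5→11→0 bottleneck 2, total now 63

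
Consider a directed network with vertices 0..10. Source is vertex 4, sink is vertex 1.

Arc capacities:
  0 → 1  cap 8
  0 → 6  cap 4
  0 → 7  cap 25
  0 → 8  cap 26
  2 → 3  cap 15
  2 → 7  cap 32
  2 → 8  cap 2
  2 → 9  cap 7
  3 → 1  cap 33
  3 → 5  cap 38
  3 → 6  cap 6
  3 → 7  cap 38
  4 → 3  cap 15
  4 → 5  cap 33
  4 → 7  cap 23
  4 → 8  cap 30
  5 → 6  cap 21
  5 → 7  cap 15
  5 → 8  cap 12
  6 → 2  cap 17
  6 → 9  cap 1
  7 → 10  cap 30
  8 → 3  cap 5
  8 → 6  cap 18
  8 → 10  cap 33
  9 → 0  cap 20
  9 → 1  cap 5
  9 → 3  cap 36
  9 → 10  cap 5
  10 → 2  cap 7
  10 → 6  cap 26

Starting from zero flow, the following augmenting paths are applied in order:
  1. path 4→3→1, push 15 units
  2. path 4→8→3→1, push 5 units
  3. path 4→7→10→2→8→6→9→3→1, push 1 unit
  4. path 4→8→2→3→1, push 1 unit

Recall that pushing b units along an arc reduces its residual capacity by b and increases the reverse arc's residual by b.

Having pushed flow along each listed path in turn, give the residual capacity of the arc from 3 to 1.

after path 1 (4→3→1, push 15): res(3,1)=18
after path 2 (4→8→3→1, push 5): res(3,1)=13
after path 3 (4→7→10→2→8→6→9→3→1, push 1): res(3,1)=12
after path 4 (4→8→2→3→1, push 1): res(3,1)=11

Residual capacity of (3,1): 11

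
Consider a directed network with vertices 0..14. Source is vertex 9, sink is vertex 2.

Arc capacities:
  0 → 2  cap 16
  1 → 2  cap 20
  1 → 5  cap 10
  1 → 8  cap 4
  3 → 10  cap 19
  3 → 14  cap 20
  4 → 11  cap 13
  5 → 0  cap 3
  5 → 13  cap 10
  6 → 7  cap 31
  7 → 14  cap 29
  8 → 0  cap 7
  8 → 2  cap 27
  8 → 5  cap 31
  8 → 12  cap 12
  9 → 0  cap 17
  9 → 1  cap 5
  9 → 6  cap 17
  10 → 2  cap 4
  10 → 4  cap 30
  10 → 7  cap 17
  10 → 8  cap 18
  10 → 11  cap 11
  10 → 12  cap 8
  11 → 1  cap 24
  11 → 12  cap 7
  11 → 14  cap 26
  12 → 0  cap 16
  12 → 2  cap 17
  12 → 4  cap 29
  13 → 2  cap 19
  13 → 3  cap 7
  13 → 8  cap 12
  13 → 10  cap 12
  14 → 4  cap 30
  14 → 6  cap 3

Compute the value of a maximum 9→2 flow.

augment #1: 9→0→2 bottleneck 16, total now 16
augment #2: 9→1→2 bottleneck 5, total now 21
augment #3: 9→6→7→14→4→11→1→2 bottleneck 13, total now 34

Maximum flow value: 34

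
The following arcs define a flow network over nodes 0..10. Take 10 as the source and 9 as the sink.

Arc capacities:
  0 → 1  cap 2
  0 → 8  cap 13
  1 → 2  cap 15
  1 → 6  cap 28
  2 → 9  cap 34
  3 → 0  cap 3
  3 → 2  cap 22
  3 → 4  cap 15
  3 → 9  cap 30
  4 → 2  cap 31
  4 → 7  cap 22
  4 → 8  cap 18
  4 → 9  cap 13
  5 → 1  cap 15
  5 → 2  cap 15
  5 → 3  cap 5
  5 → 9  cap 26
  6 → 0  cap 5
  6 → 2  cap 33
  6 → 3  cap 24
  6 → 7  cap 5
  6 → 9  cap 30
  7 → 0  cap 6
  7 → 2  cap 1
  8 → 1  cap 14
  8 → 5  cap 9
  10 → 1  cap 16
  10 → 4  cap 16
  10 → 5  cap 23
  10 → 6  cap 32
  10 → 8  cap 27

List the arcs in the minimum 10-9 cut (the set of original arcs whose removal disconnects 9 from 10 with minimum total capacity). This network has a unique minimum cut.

augment #1: 10→4→9 push 13
augment #2: 10→5→9 push 23
augment #3: 10→6→9 push 30
augment #4: 10→1→2→9 push 15
augment #5: 10→4→2→9 push 3
augment #6: 10→6→2→9 push 2
augment #7: 10→8→5→9 push 3
augment #8: 10→1→6→2→9 push 1
augment #9: 10→8→5→2→9 push 6
augment #10: 10→8→1→6→2→9 push 7
augment #11: 10→8→1→6→3→9 push 7
max flow = 110; residual-reachable set from 10 gives S-side
cut edges (S→T): {(8,1), (8,5), (10,1), (10,4), (10,5), (10,6)} total cap 110

Min-cut arcs: {(8,1), (8,5), (10,1), (10,4), (10,5), (10,6)} (total capacity 110)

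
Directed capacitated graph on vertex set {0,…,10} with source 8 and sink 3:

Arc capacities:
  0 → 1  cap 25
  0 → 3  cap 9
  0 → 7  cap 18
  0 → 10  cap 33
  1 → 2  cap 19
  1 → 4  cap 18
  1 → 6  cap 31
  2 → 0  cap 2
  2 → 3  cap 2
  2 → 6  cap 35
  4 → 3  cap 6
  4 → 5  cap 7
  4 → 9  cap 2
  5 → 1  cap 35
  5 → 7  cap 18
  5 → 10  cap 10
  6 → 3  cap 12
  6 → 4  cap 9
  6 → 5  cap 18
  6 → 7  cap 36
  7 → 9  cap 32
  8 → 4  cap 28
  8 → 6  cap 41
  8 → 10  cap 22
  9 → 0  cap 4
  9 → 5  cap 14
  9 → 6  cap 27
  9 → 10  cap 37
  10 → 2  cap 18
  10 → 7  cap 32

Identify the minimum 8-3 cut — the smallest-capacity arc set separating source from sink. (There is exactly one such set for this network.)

Min-cut arcs: {(2,0), (2,3), (4,3), (6,3), (9,0)} (total capacity 26)

augment #1: 8→4→3 push 6
augment #2: 8→6→3 push 12
augment #3: 8→10→2→3 push 2
augment #4: 8→4→9→0→3 push 2
augment #5: 8→10→2→0→3 push 2
augment #6: 8→6→7→9→0→3 push 2
max flow = 26; residual-reachable set from 8 gives S-side
cut edges (S→T): {(2,0), (2,3), (4,3), (6,3), (9,0)} total cap 26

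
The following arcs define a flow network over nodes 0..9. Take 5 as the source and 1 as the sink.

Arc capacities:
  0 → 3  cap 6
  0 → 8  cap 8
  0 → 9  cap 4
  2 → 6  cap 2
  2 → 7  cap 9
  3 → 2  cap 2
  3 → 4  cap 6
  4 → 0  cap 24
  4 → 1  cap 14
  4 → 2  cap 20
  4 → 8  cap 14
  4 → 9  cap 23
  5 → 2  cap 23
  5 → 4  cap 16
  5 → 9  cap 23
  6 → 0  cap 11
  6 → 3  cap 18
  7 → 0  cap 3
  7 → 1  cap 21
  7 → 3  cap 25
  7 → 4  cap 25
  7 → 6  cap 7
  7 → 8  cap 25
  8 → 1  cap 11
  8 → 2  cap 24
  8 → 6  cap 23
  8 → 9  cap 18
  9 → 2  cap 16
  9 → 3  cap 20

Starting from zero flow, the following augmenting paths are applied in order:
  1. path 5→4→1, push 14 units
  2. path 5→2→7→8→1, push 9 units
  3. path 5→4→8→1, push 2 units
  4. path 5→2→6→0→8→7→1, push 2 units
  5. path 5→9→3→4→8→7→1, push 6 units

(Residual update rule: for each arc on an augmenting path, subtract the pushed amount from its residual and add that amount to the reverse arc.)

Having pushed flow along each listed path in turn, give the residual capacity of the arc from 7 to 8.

after path 1 (5→4→1, push 14): res(7,8)=25
after path 2 (5→2→7→8→1, push 9): res(7,8)=16
after path 3 (5→4→8→1, push 2): res(7,8)=16
after path 4 (5→2→6→0→8→7→1, push 2): res(7,8)=18
after path 5 (5→9→3→4→8→7→1, push 6): res(7,8)=24

Residual capacity of (7,8): 24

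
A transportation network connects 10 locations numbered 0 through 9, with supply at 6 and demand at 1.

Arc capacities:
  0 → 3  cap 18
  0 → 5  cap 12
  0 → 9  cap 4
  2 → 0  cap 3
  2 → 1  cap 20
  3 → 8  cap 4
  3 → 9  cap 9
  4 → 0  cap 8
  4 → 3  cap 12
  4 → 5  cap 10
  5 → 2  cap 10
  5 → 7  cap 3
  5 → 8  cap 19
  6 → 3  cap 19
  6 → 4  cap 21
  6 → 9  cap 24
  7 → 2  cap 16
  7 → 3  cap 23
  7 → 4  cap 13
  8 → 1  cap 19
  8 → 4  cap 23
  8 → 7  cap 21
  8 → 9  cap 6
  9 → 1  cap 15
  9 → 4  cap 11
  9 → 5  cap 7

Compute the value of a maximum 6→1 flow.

augment #1: 6→9→1 bottleneck 15, total now 15
augment #2: 6→3→8→1 bottleneck 4, total now 19
augment #3: 6→4→5→2→1 bottleneck 10, total now 29
augment #4: 6→9→5→8→1 bottleneck 7, total now 36
augment #5: 6→4→0→5→8→1 bottleneck 8, total now 44

Maximum flow value: 44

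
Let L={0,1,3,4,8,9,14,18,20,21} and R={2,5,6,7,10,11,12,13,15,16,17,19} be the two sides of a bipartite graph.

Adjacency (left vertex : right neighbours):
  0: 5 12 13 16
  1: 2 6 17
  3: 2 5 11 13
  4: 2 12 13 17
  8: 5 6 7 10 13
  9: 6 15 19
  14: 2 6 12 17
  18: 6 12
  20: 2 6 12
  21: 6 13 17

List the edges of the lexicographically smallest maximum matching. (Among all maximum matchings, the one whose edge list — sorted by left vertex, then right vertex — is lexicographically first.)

Lex-smallest maximum matching: {(0,5), (1,2), (3,11), (4,12), (8,7), (9,15), (14,17), (18,6), (21,13)}

|M| = 9 (so the lex-smallest maximum matching has 9 edges)
process left vertices in ascending order; for each, take the smallest-labelled available neighbour that still permits 9 edges overall, or leave it unmatched if none does
lex-smallest matching: {0-5, 1-2, 3-11, 4-12, 8-7, 9-15, 14-17, 18-6, 21-13}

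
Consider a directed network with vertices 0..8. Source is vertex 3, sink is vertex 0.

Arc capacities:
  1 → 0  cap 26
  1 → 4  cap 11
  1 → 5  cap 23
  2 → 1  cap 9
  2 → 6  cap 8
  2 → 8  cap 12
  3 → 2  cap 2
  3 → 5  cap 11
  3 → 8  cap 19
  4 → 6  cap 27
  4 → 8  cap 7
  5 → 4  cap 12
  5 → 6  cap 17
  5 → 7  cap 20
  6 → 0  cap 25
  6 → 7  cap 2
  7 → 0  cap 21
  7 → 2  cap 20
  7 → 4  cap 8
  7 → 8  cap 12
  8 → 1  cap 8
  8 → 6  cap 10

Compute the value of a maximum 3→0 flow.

Maximum flow value: 31

augment #1: 3→2→1→0 bottleneck 2, total now 2
augment #2: 3→5→6→0 bottleneck 11, total now 13
augment #3: 3→8→1→0 bottleneck 8, total now 21
augment #4: 3→8→6→0 bottleneck 10, total now 31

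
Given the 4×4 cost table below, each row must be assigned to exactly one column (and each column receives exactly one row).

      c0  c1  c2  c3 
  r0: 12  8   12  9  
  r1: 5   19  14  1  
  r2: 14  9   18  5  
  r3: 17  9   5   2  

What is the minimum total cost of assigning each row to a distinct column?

Minimum assignment cost: 23

optimal assignment: row0→col1 (cost 8), row1→col0 (cost 5), row2→col3 (cost 5), row3→col2 (cost 5)
total = 8 + 5 + 5 + 5 = 23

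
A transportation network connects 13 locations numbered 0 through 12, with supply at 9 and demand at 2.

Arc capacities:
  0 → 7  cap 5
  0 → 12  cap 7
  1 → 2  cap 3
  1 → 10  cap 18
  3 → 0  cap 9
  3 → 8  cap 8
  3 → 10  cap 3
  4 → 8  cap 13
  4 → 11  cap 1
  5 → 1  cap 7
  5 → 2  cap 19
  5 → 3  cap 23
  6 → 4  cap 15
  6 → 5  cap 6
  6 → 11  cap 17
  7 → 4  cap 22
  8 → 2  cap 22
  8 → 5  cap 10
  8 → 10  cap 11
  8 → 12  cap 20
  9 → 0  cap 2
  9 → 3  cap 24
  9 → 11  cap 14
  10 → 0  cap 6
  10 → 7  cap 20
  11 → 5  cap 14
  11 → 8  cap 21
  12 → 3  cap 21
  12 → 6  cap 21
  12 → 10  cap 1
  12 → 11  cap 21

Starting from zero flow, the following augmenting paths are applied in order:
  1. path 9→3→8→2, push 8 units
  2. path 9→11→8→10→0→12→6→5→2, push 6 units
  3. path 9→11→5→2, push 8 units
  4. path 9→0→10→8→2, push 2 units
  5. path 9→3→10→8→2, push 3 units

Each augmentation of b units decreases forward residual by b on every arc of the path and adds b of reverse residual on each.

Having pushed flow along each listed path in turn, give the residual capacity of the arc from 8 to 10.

Residual capacity of (8,10): 10

after path 1 (9→3→8→2, push 8): res(8,10)=11
after path 2 (9→11→8→10→0→12→6→5→2, push 6): res(8,10)=5
after path 3 (9→11→5→2, push 8): res(8,10)=5
after path 4 (9→0→10→8→2, push 2): res(8,10)=7
after path 5 (9→3→10→8→2, push 3): res(8,10)=10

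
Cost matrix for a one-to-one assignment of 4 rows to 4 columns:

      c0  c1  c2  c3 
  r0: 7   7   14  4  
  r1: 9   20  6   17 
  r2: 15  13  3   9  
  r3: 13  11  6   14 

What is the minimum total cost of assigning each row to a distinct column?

Minimum assignment cost: 27

optimal assignment: row0→col3 (cost 4), row1→col0 (cost 9), row2→col2 (cost 3), row3→col1 (cost 11)
total = 4 + 9 + 3 + 11 = 27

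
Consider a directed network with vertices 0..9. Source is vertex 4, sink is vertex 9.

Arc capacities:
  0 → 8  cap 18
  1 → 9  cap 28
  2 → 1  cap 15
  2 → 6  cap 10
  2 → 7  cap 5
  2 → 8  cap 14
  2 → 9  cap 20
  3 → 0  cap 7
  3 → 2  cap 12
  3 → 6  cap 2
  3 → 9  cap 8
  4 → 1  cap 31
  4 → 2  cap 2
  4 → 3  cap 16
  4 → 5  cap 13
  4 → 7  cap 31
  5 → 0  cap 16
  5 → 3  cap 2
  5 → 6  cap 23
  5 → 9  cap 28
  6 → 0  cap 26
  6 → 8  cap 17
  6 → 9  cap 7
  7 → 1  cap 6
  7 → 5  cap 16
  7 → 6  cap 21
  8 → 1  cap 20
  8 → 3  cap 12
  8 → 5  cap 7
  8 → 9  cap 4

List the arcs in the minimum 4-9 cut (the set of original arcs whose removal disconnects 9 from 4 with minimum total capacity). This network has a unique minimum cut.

Min-cut arcs: {(1,9), (3,2), (3,9), (4,2), (5,9), (6,9), (8,9)} (total capacity 89)

augment #1: 4→1→9 push 28
augment #2: 4→2→9 push 2
augment #3: 4→3→9 push 8
augment #4: 4→5→9 push 13
augment #5: 4→3→2→9 push 8
augment #6: 4→7→5→9 push 15
augment #7: 4→7→6→9 push 7
augment #8: 4→7→6→8→9 push 4
augment #9: 4→7→5→3→2→9 push 1
augment #10: 4→7→6→8→3→2→9 push 3
max flow = 89; residual-reachable set from 4 gives S-side
cut edges (S→T): {(1,9), (3,2), (3,9), (4,2), (5,9), (6,9), (8,9)} total cap 89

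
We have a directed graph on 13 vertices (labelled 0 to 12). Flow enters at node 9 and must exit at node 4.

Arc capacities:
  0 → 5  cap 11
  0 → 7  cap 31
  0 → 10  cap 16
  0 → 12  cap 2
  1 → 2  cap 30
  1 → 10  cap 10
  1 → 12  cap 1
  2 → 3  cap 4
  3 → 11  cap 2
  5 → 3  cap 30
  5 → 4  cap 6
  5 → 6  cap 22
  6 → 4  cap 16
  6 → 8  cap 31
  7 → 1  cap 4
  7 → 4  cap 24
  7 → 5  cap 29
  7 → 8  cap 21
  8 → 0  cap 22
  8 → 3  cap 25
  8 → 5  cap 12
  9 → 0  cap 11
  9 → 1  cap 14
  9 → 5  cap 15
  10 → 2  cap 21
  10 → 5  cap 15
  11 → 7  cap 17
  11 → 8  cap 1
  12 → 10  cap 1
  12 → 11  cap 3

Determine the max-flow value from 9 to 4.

augment #1: 9→5→4 bottleneck 6, total now 6
augment #2: 9→0→7→4 bottleneck 11, total now 17
augment #3: 9→5→6→4 bottleneck 9, total now 26
augment #4: 9→1→10→5→6→4 bottleneck 7, total now 33
augment #5: 9→1→12→11→7→4 bottleneck 1, total now 34
augment #6: 9→1→2→3→11→7→4 bottleneck 2, total now 36
augment #7: 9→1→10→5→6→8→0→7→4 bottleneck 3, total now 39

Maximum flow value: 39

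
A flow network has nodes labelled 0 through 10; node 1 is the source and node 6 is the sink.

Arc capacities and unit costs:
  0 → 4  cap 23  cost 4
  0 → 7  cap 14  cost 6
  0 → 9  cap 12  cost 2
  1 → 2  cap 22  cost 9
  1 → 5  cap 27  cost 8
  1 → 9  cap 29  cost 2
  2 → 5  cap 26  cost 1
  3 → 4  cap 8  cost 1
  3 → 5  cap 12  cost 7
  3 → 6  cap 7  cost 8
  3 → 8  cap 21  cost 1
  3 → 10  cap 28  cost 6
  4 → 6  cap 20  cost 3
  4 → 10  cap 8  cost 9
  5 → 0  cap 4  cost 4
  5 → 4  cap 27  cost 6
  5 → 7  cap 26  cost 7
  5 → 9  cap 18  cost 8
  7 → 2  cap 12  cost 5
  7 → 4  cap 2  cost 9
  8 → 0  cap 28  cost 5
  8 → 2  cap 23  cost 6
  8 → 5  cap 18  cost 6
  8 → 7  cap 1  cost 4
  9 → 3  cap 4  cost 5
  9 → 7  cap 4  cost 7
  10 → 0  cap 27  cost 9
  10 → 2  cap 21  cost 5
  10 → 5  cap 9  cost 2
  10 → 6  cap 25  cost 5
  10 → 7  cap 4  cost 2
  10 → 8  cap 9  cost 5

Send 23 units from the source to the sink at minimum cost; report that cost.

shortest-cost path #1: 1→9→3→4→6 push 4 @ unit cost 11 (adds 44)
shortest-cost path #2: 1→5→4→6 push 16 @ unit cost 17 (adds 272)
shortest-cost path #3: 1→5→4→3→6 push 3 @ unit cost 21 (adds 63)
total cost = 379

Minimum cost for 23 units: 379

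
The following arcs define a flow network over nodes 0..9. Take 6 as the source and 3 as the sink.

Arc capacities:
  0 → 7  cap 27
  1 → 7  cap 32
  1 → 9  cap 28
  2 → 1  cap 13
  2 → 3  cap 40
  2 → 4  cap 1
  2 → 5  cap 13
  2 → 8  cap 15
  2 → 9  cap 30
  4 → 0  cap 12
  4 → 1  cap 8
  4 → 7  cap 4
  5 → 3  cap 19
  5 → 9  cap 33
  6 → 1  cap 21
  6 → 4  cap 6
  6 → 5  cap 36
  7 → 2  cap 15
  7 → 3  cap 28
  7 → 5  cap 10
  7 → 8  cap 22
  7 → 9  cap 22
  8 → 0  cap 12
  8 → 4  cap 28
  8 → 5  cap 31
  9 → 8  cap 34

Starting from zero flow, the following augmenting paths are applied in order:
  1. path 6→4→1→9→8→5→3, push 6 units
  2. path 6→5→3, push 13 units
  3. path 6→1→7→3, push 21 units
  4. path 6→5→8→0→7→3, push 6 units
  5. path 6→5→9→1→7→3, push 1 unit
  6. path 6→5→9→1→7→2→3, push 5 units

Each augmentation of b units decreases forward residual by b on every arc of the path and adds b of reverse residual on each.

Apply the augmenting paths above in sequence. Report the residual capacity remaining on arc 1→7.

Residual capacity of (1,7): 5

after path 1 (6→4→1→9→8→5→3, push 6): res(1,7)=32
after path 2 (6→5→3, push 13): res(1,7)=32
after path 3 (6→1→7→3, push 21): res(1,7)=11
after path 4 (6→5→8→0→7→3, push 6): res(1,7)=11
after path 5 (6→5→9→1→7→3, push 1): res(1,7)=10
after path 6 (6→5→9→1→7→2→3, push 5): res(1,7)=5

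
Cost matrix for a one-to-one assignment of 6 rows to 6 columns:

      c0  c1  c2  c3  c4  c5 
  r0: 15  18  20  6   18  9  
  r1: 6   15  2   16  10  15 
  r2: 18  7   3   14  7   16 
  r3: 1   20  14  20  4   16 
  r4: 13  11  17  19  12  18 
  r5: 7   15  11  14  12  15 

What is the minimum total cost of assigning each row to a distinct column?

optimal assignment: row0→col3 (cost 6), row1→col2 (cost 2), row2→col4 (cost 7), row3→col0 (cost 1), row4→col1 (cost 11), row5→col5 (cost 15)
total = 6 + 2 + 7 + 1 + 11 + 15 = 42

Minimum assignment cost: 42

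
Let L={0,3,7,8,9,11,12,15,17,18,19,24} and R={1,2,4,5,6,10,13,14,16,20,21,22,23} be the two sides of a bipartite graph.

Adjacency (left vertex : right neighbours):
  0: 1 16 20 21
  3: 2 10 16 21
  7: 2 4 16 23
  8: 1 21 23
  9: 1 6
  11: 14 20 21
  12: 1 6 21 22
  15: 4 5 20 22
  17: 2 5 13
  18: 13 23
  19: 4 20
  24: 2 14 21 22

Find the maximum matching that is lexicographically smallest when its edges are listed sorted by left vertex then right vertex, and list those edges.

|M| = 12 (so the lex-smallest maximum matching has 12 edges)
process left vertices in ascending order; for each, take the smallest-labelled available neighbour that still permits 12 edges overall, or leave it unmatched if none does
lex-smallest matching: {0-1, 3-2, 7-16, 8-21, 9-6, 11-20, 12-22, 15-5, 17-13, 18-23, 19-4, 24-14}

Lex-smallest maximum matching: {(0,1), (3,2), (7,16), (8,21), (9,6), (11,20), (12,22), (15,5), (17,13), (18,23), (19,4), (24,14)}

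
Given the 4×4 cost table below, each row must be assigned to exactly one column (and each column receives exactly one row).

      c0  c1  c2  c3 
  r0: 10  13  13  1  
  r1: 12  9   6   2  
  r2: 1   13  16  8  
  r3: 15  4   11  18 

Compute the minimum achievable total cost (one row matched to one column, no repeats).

Minimum assignment cost: 12

optimal assignment: row0→col3 (cost 1), row1→col2 (cost 6), row2→col0 (cost 1), row3→col1 (cost 4)
total = 1 + 6 + 1 + 4 = 12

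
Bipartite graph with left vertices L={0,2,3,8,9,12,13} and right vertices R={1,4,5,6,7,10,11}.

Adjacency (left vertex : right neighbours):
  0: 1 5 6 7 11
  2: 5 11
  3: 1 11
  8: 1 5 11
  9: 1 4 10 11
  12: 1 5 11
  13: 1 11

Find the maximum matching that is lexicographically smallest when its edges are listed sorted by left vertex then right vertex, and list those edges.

Lex-smallest maximum matching: {(0,6), (2,5), (3,1), (8,11), (9,4)}

|M| = 5 (so the lex-smallest maximum matching has 5 edges)
process left vertices in ascending order; for each, take the smallest-labelled available neighbour that still permits 5 edges overall, or leave it unmatched if none does
lex-smallest matching: {0-6, 2-5, 3-1, 8-11, 9-4}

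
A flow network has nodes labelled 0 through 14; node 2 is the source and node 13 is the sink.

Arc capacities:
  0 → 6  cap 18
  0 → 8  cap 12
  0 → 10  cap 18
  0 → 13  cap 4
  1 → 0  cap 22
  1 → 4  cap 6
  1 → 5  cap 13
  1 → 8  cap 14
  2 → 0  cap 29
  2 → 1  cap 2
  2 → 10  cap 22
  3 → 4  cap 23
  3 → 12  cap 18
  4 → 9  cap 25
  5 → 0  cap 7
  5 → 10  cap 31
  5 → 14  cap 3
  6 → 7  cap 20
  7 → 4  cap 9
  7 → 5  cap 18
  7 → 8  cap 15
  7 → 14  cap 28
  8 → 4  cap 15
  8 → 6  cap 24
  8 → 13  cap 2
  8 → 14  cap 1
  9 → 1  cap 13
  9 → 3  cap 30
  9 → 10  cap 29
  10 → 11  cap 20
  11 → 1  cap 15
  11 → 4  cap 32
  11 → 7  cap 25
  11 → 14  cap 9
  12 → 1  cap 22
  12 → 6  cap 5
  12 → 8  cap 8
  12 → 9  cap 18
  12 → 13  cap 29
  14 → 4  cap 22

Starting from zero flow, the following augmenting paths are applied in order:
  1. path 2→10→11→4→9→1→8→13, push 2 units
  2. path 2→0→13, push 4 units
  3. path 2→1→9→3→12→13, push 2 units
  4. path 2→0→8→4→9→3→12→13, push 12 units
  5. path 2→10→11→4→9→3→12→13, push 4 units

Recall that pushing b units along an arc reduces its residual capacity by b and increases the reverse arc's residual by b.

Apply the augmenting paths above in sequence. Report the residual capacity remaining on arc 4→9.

Residual capacity of (4,9): 7

after path 1 (2→10→11→4→9→1→8→13, push 2): res(4,9)=23
after path 2 (2→0→13, push 4): res(4,9)=23
after path 3 (2→1→9→3→12→13, push 2): res(4,9)=23
after path 4 (2→0→8→4→9→3→12→13, push 12): res(4,9)=11
after path 5 (2→10→11→4→9→3→12→13, push 4): res(4,9)=7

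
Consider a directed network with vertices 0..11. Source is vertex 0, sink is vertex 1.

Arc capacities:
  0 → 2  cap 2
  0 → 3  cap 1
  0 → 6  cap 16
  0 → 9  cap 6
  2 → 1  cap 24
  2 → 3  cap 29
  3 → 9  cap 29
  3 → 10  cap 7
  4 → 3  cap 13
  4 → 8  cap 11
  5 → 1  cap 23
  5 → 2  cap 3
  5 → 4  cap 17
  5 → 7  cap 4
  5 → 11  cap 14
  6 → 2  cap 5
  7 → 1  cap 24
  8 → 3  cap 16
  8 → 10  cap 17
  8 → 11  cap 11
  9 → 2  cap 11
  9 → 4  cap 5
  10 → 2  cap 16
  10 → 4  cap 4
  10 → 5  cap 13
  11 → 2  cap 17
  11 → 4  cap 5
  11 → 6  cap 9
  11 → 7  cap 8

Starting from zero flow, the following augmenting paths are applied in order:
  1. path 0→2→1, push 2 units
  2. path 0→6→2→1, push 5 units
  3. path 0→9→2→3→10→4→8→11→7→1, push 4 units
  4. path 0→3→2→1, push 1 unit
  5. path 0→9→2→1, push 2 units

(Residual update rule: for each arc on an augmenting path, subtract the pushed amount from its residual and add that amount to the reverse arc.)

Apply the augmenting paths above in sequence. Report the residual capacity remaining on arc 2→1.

Residual capacity of (2,1): 14

after path 1 (0→2→1, push 2): res(2,1)=22
after path 2 (0→6→2→1, push 5): res(2,1)=17
after path 3 (0→9→2→3→10→4→8→11→7→1, push 4): res(2,1)=17
after path 4 (0→3→2→1, push 1): res(2,1)=16
after path 5 (0→9→2→1, push 2): res(2,1)=14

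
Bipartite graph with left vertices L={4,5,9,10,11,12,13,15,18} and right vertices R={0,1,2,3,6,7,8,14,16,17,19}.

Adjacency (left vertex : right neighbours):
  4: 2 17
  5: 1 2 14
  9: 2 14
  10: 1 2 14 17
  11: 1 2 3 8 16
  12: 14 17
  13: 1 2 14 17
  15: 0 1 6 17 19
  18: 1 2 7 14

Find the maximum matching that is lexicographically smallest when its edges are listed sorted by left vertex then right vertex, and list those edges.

|M| = 7 (so the lex-smallest maximum matching has 7 edges)
process left vertices in ascending order; for each, take the smallest-labelled available neighbour that still permits 7 edges overall, or leave it unmatched if none does
lex-smallest matching: {4-2, 5-1, 9-14, 10-17, 11-3, 15-0, 18-7}

Lex-smallest maximum matching: {(4,2), (5,1), (9,14), (10,17), (11,3), (15,0), (18,7)}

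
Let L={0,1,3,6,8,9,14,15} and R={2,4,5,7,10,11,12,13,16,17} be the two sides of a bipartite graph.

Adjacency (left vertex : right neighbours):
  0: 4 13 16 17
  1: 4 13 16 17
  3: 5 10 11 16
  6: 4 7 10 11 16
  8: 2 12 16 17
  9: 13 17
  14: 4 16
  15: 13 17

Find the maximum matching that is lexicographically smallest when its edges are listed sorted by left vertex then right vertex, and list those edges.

Lex-smallest maximum matching: {(0,4), (1,13), (3,5), (6,7), (8,2), (9,17), (14,16)}

|M| = 7 (so the lex-smallest maximum matching has 7 edges)
process left vertices in ascending order; for each, take the smallest-labelled available neighbour that still permits 7 edges overall, or leave it unmatched if none does
lex-smallest matching: {0-4, 1-13, 3-5, 6-7, 8-2, 9-17, 14-16}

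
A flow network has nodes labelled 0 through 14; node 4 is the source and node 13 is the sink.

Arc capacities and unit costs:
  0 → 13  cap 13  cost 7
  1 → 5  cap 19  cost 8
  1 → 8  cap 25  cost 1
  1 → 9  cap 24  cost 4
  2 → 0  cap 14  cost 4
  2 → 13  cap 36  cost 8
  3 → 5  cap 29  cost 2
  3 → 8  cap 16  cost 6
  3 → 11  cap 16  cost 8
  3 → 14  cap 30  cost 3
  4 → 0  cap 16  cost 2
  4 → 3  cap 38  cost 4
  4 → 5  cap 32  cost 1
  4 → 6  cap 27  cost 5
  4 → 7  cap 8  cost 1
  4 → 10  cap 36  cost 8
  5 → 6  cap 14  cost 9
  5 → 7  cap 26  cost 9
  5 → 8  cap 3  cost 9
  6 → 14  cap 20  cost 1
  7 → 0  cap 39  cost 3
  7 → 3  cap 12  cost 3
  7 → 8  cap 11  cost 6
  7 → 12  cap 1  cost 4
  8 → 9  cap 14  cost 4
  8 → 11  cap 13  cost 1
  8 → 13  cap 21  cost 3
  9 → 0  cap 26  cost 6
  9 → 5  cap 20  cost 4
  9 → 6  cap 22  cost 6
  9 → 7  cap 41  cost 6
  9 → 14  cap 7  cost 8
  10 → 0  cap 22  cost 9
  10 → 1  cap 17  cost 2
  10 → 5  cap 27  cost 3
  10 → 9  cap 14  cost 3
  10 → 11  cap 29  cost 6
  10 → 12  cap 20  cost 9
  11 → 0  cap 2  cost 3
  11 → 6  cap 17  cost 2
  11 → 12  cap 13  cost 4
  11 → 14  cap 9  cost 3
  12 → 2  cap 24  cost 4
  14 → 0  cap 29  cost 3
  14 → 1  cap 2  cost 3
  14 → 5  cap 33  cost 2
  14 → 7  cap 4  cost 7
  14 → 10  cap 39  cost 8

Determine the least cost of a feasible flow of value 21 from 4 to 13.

shortest-cost path #1: 4→0→13 push 13 @ unit cost 9 (adds 117)
shortest-cost path #2: 4→7→8→13 push 8 @ unit cost 10 (adds 80)
total cost = 197

Minimum cost for 21 units: 197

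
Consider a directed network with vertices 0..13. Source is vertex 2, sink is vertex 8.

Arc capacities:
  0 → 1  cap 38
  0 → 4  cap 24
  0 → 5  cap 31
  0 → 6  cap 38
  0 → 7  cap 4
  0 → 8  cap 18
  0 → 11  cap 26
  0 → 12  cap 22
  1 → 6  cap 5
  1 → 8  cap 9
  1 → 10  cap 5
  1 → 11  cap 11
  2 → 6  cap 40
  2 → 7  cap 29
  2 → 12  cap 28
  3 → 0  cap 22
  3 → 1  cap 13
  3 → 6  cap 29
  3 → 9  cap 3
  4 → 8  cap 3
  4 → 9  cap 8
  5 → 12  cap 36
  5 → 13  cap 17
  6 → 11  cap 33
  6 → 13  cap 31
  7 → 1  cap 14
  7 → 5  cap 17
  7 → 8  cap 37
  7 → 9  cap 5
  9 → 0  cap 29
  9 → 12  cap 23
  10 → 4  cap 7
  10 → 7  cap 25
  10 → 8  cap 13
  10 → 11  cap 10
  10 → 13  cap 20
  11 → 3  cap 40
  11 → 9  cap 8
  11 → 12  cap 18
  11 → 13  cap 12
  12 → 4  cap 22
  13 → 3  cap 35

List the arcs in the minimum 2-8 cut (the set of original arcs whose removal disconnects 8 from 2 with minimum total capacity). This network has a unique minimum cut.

augment #1: 2→7→8 push 29
augment #2: 2→12→4→8 push 3
augment #3: 2→6→11→3→0→8 push 18
augment #4: 2→6→11→3→1→8 push 9
augment #5: 2→6→11→3→0→7→8 push 4
augment #6: 2→6→11→3→1→10→8 push 2
augment #7: 2→6→13→3→1→10→8 push 2
augment #8: 2→12→4→9→0→1→10→8 push 1
max flow = 68; residual-reachable set from 2 gives S-side
cut edges (S→T): {(0,7), (0,8), (1,8), (1,10), (2,7), (4,8)} total cap 68

Min-cut arcs: {(0,7), (0,8), (1,8), (1,10), (2,7), (4,8)} (total capacity 68)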